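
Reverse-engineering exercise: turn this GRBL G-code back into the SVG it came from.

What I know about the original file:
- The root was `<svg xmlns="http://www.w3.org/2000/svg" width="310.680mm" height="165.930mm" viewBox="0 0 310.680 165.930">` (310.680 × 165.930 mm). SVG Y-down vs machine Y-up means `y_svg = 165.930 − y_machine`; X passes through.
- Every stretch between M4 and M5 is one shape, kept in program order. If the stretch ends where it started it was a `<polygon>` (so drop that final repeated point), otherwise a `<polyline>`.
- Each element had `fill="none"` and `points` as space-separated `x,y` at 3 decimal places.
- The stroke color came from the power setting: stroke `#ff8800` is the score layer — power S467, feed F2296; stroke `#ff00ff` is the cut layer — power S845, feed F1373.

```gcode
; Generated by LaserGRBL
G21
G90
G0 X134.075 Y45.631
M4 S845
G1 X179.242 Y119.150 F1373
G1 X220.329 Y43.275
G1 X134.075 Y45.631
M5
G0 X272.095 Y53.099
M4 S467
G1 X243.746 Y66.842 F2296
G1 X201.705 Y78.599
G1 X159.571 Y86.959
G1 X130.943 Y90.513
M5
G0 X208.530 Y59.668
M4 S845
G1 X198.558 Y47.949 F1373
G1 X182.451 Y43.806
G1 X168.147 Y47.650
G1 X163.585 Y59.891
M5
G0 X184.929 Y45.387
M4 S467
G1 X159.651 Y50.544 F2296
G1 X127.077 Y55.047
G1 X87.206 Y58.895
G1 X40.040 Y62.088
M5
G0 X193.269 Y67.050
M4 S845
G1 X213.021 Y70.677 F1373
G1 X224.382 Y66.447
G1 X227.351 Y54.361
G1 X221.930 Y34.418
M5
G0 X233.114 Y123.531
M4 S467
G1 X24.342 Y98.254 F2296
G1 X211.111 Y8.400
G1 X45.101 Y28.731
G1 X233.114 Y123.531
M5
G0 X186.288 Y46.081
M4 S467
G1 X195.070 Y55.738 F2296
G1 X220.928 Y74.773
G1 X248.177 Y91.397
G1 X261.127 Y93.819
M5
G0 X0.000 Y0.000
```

Each laser-on run becomes one SVG element. Flip Y back into SVG space with y_svg = 165.930 − y_machine.

Run 1: the run's S845 means `#ff00ff` (cut). The run returns to its start, so emit a `<polygon>` with points (Y-flipped): 134.075,120.299 179.242,46.780 220.329,122.655.

Run 2: S467 ⇒ score layer `#ff8800`. The run is open, so emit a `<polyline>` with points (Y-flipped): 272.095,112.831 243.746,99.088 201.705,87.331 159.571,78.971 130.943,75.417.

Run 3: S845 ⇒ cut layer `#ff00ff`. The run is open, so emit a `<polyline>` with points (Y-flipped): 208.530,106.262 198.558,117.981 182.451,122.124 168.147,118.280 163.585,106.039.

Run 4: power S467 maps to stroke `#ff8800` (score). The run is open, so emit a `<polyline>` with points (Y-flipped): 184.929,120.543 159.651,115.386 127.077,110.883 87.206,107.035 40.040,103.842.

Run 5: S845 ⇒ cut layer `#ff00ff`. The run is open, so emit a `<polyline>` with points (Y-flipped): 193.269,98.880 213.021,95.253 224.382,99.483 227.351,111.569 221.930,131.512.

Run 6: the run's S467 means `#ff8800` (score). The run returns to its start, so emit a `<polygon>` with points (Y-flipped): 233.114,42.399 24.342,67.676 211.111,157.530 45.101,137.199.

Run 7: power S467 maps to stroke `#ff8800` (score). The run is open, so emit a `<polyline>` with points (Y-flipped): 186.288,119.849 195.070,110.192 220.928,91.157 248.177,74.533 261.127,72.111.

<svg xmlns="http://www.w3.org/2000/svg" width="310.680mm" height="165.930mm" viewBox="0 0 310.680 165.930">
  <polygon points="134.075,120.299 179.242,46.780 220.329,122.655" fill="none" stroke="#ff00ff"/>
  <polyline points="272.095,112.831 243.746,99.088 201.705,87.331 159.571,78.971 130.943,75.417" fill="none" stroke="#ff8800"/>
  <polyline points="208.530,106.262 198.558,117.981 182.451,122.124 168.147,118.280 163.585,106.039" fill="none" stroke="#ff00ff"/>
  <polyline points="184.929,120.543 159.651,115.386 127.077,110.883 87.206,107.035 40.040,103.842" fill="none" stroke="#ff8800"/>
  <polyline points="193.269,98.880 213.021,95.253 224.382,99.483 227.351,111.569 221.930,131.512" fill="none" stroke="#ff00ff"/>
  <polygon points="233.114,42.399 24.342,67.676 211.111,157.530 45.101,137.199" fill="none" stroke="#ff8800"/>
  <polyline points="186.288,119.849 195.070,110.192 220.928,91.157 248.177,74.533 261.127,72.111" fill="none" stroke="#ff8800"/>
</svg>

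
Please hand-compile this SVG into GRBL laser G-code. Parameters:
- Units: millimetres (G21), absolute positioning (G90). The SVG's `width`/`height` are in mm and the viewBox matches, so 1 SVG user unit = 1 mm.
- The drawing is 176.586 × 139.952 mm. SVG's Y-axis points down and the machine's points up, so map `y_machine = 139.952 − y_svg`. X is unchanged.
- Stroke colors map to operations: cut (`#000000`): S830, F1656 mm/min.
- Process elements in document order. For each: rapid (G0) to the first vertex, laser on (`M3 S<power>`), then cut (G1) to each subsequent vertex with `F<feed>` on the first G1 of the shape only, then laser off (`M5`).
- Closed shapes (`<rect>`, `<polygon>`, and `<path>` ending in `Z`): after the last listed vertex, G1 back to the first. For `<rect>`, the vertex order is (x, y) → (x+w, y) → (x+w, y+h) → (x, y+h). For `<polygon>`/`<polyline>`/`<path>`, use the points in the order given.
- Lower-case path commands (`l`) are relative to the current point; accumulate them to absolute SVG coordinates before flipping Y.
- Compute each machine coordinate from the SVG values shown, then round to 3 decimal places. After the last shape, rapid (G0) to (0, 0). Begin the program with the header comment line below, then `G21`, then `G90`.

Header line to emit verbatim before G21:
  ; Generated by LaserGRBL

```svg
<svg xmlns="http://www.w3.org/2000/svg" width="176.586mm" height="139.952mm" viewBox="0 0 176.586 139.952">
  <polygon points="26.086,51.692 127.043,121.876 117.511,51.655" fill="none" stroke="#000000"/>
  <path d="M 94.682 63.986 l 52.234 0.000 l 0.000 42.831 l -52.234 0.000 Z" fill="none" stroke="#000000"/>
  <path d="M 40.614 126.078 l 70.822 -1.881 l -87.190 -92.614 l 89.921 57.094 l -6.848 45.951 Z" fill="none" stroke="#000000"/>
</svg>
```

viewBox `0 0 176.586 139.952` with mm width/height → 1 unit = 1 mm. Flip: y_m = 139.952 − y_svg.

**Shape 1** — `<polygon>` closed polygon, stroke `#000000` → cut (S830, F1656). Machine vertices: (26.086,88.260) → (127.043,18.076) → (117.511,88.297) → (26.086,88.260). Closed: final G1 returns to the first vertex.

**Shape 2** — `<path>` rectangle, stroke `#000000` → cut (S830, F1656). Machine vertices: (94.682,75.966) → (146.916,75.966) → (146.916,33.135) → (94.682,33.135) → (94.682,75.966). Closed: final G1 returns to the first vertex.

**Shape 3** — `<path>` closed polygon, stroke `#000000` → cut (S830, F1656). Machine vertices: (40.614,13.874) → (111.436,15.755) → (24.246,108.369) → (114.167,51.275) → (107.319,5.324) → (40.614,13.874). Closed: final G1 returns to the first vertex.

; Generated by LaserGRBL
G21
G90
G0 X26.086 Y88.260
M3 S830
G1 X127.043 Y18.076 F1656
G1 X117.511 Y88.297
G1 X26.086 Y88.260
M5
G0 X94.682 Y75.966
M3 S830
G1 X146.916 Y75.966 F1656
G1 X146.916 Y33.135
G1 X94.682 Y33.135
G1 X94.682 Y75.966
M5
G0 X40.614 Y13.874
M3 S830
G1 X111.436 Y15.755 F1656
G1 X24.246 Y108.369
G1 X114.167 Y51.275
G1 X107.319 Y5.324
G1 X40.614 Y13.874
M5
G0 X0.000 Y0.000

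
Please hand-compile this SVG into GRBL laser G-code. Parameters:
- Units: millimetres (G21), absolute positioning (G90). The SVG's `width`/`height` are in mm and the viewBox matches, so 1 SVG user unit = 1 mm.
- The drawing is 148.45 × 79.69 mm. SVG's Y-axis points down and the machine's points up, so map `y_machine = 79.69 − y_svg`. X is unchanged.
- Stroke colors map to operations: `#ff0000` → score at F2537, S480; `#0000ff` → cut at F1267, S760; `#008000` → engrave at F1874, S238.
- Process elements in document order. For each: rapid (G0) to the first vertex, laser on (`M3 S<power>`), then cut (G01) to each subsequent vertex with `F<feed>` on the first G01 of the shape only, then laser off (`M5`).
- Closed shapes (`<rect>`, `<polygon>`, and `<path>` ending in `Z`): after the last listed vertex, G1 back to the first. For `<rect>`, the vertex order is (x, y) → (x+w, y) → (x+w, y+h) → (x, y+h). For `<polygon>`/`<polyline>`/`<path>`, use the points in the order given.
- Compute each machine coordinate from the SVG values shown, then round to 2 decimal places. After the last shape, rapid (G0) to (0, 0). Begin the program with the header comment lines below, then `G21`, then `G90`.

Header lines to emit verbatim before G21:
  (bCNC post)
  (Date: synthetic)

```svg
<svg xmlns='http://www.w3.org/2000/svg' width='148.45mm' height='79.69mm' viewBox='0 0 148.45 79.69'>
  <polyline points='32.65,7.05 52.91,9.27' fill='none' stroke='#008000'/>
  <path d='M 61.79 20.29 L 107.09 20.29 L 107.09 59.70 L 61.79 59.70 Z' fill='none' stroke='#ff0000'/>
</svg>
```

1 u = 1 mm; y_m = 79.69 − y.

[1] `<polyline>` line segment, #008000→engrave S238 F1874: (32.65,72.64) → (52.91,70.42)

[2] `<path>` rectangle, #ff0000→score S480 F2537: (61.79,59.40) → (107.09,59.40) → (107.09,19.99) → (61.79,19.99) → (61.79,59.40) (closed)

(bCNC post)
(Date: synthetic)
G21
G90
G0 X32.65 Y72.64
M3 S238
G01 X52.91 Y70.42 F1874
M5
G0 X61.79 Y59.40
M3 S480
G01 X107.09 Y59.40 F2537
G01 X107.09 Y19.99
G01 X61.79 Y19.99
G01 X61.79 Y59.40
M5
G0 X0.00 Y0.00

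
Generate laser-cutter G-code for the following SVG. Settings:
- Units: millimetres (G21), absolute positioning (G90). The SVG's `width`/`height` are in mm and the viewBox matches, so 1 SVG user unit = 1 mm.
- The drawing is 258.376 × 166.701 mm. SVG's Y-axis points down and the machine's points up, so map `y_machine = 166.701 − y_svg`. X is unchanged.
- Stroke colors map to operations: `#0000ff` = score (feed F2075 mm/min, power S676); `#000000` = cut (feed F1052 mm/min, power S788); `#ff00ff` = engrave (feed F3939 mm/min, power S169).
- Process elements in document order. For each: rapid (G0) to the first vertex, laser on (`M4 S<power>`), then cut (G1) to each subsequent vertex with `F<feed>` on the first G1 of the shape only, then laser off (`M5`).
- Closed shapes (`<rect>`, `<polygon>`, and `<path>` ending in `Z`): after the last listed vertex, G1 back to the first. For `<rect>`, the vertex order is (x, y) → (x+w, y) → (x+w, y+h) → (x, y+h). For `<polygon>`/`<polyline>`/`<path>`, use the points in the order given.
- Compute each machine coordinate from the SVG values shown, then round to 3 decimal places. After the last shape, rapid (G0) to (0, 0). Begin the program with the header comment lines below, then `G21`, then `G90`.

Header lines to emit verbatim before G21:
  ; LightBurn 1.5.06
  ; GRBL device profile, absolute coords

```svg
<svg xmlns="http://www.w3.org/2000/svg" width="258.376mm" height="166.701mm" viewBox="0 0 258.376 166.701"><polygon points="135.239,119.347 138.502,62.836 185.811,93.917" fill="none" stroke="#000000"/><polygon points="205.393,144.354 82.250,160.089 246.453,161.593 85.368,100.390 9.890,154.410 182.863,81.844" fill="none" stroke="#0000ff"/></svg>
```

viewBox `0 0 258.376 166.701` with mm width/height → 1 unit = 1 mm. Flip: y_m = 166.701 − y_svg.

**Shape 1** — `<polygon>` regular polygon, stroke `#000000` → cut (S788, F1052). Machine vertices: (135.239,47.354) → (138.502,103.865) → (185.811,72.784) → (135.239,47.354). Closed: final G1 returns to the first vertex.

**Shape 2** — `<polygon>` closed polygon, stroke `#0000ff` → score (S676, F2075). Machine vertices: (205.393,22.347) → (82.250,6.612) → (246.453,5.108) → (85.368,66.311) → (9.890,12.291) → (182.863,84.857) → (205.393,22.347). Closed: final G1 returns to the first vertex.

; LightBurn 1.5.06
; GRBL device profile, absolute coords
G21
G90
G0 X135.239 Y47.354
M4 S788
G1 X138.502 Y103.865 F1052
G1 X185.811 Y72.784
G1 X135.239 Y47.354
M5
G0 X205.393 Y22.347
M4 S676
G1 X82.250 Y6.612 F2075
G1 X246.453 Y5.108
G1 X85.368 Y66.311
G1 X9.890 Y12.291
G1 X182.863 Y84.857
G1 X205.393 Y22.347
M5
G0 X0.000 Y0.000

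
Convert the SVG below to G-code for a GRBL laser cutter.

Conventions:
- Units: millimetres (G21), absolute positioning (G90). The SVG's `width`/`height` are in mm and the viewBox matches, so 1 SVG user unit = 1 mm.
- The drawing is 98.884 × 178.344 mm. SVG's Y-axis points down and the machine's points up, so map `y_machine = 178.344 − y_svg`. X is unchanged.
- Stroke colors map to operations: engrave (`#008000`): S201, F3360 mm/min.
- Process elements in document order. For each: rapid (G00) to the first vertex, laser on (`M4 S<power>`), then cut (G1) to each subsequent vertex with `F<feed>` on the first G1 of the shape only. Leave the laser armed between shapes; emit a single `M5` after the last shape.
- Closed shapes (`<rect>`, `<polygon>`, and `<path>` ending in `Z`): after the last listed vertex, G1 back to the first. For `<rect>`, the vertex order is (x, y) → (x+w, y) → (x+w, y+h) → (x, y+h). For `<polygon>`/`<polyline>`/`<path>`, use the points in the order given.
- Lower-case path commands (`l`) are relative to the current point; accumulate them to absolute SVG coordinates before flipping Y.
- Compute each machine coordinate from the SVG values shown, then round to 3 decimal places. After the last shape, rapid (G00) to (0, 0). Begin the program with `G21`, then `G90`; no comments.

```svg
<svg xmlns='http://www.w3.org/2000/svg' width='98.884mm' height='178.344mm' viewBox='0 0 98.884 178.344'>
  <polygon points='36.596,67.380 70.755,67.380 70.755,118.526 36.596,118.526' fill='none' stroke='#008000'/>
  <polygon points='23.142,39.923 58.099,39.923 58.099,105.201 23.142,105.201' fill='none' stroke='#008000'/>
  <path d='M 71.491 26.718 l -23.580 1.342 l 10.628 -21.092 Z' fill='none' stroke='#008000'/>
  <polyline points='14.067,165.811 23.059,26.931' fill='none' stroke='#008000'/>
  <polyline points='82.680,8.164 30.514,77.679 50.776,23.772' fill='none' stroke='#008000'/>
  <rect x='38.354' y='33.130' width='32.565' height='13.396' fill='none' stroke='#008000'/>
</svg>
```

Since the viewBox matches the mm dimensions, user units are millimetres directly. The only transform is the Y-flip y_m = 178.344 − y_svg.

Shape 1 is a rectangle drawn with `<polygon>`. Its stroke #008000 means engrave at S201, F3360. After flipping Y the toolpath is (36.596,110.964) → (70.755,110.964) → (70.755,59.818) → (36.596,59.818) → (36.596,110.964), returning to the start.

Shape 2 is a rectangle drawn with `<polygon>`. Its stroke #008000 means engrave at S201, F3360. After flipping Y the toolpath is (23.142,138.421) → (58.099,138.421) → (58.099,73.143) → (23.142,73.143) → (23.142,138.421), returning to the start.

Shape 3 is a regular polygon drawn with `<path>`. Its stroke #008000 means engrave at S201, F3360. After flipping Y the toolpath is (71.491,151.626) → (47.911,150.284) → (58.539,171.376) → (71.491,151.626), returning to the start.

Shape 4 is a line segment drawn with `<polyline>`. Its stroke #008000 means engrave at S201, F3360. After flipping Y the toolpath is (14.067,12.533) → (23.059,151.413).

Shape 5 is a open polyline drawn with `<polyline>`. Its stroke #008000 means engrave at S201, F3360. After flipping Y the toolpath is (82.680,170.180) → (30.514,100.665) → (50.776,154.572).

Shape 6 is a rectangle drawn with `<rect>`. Its stroke #008000 means engrave at S201, F3360. After flipping Y the toolpath is (38.354,145.214) → (70.919,145.214) → (70.919,131.818) → (38.354,131.818) → (38.354,145.214), returning to the start.

G21
G90
G00 X36.596 Y110.964
M4 S201
G1 X70.755 Y110.964 F3360
G1 X70.755 Y59.818
G1 X36.596 Y59.818
G1 X36.596 Y110.964
G00 X23.142 Y138.421
M4 S201
G1 X58.099 Y138.421 F3360
G1 X58.099 Y73.143
G1 X23.142 Y73.143
G1 X23.142 Y138.421
G00 X71.491 Y151.626
M4 S201
G1 X47.911 Y150.284 F3360
G1 X58.539 Y171.376
G1 X71.491 Y151.626
G00 X14.067 Y12.533
M4 S201
G1 X23.059 Y151.413 F3360
G00 X82.680 Y170.180
M4 S201
G1 X30.514 Y100.665 F3360
G1 X50.776 Y154.572
G00 X38.354 Y145.214
M4 S201
G1 X70.919 Y145.214 F3360
G1 X70.919 Y131.818
G1 X38.354 Y131.818
G1 X38.354 Y145.214
M5
G00 X0.000 Y0.000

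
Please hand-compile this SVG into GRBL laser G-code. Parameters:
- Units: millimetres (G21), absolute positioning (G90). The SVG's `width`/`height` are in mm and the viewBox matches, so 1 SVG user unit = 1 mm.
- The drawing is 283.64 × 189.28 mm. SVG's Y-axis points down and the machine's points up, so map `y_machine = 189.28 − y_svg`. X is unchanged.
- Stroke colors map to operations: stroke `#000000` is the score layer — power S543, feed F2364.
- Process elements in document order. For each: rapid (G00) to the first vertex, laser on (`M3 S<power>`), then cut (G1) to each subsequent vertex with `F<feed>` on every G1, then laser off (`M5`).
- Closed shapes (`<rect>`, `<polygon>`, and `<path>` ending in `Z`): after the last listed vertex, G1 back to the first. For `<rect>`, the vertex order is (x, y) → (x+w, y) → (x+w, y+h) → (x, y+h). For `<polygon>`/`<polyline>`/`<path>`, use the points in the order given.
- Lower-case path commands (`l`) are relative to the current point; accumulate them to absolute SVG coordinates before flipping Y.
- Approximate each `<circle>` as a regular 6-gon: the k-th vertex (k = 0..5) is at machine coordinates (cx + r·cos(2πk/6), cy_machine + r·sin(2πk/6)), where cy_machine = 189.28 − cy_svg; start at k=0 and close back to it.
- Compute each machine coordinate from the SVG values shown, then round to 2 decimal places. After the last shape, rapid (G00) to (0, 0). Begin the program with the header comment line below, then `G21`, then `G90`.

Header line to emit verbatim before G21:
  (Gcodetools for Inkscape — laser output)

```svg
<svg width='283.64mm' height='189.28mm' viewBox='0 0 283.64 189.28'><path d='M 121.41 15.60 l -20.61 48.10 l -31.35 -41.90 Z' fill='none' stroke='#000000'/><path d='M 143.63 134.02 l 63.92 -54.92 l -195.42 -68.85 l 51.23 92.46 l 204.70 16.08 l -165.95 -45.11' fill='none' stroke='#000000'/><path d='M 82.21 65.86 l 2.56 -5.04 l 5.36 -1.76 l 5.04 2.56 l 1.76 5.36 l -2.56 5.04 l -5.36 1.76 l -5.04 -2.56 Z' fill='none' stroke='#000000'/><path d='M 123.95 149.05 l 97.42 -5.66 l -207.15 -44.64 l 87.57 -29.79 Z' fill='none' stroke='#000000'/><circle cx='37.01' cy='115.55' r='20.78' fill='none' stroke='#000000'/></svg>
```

(Gcodetools for Inkscape — laser output)
G21
G90
G00 X121.41 Y173.68
M3 S543
G1 X100.80 Y125.58 F2364
G1 X69.45 Y167.48 F2364
G1 X121.41 Y173.68 F2364
M5
G00 X143.63 Y55.26
M3 S543
G1 X207.55 Y110.18 F2364
G1 X12.13 Y179.03 F2364
G1 X63.36 Y86.57 F2364
G1 X268.06 Y70.49 F2364
G1 X102.11 Y115.60 F2364
M5
G00 X82.21 Y123.42
M3 S543
G1 X84.77 Y128.46 F2364
G1 X90.13 Y130.22 F2364
G1 X95.17 Y127.66 F2364
G1 X96.93 Y122.30 F2364
G1 X94.37 Y117.26 F2364
G1 X89.01 Y115.50 F2364
G1 X83.97 Y118.06 F2364
G1 X82.21 Y123.42 F2364
M5
G00 X123.95 Y40.23
M3 S543
G1 X221.37 Y45.89 F2364
G1 X14.22 Y90.53 F2364
G1 X101.79 Y120.32 F2364
G1 X123.95 Y40.23 F2364
M5
G00 X57.79 Y73.73
M3 S543
G1 X47.40 Y91.73 F2364
G1 X26.62 Y91.73 F2364
G1 X16.23 Y73.73 F2364
G1 X26.62 Y55.73 F2364
G1 X47.40 Y55.73 F2364
G1 X57.79 Y73.73 F2364
M5
G00 X0.00 Y0.00

viewBox `0 0 283.64 189.28` with mm width/height → 1 unit = 1 mm. Flip: y_m = 189.28 − y_svg.

**Shape 1** — `<path>` regular polygon, stroke `#000000` → score (S543, F2364). Machine vertices: (121.41,173.68) → (100.80,125.58) → (69.45,167.48) → (121.41,173.68). Closed: final G1 returns to the first vertex.

**Shape 2** — `<path>` open polyline, stroke `#000000` → score (S543, F2364). Machine vertices: (143.63,55.26) → (207.55,110.18) → (12.13,179.03) → (63.36,86.57) → (268.06,70.49) → (102.11,115.60). Open path.

**Shape 3** — `<path>` regular polygon, stroke `#000000` → score (S543, F2364). Machine vertices: (82.21,123.42) → (84.77,128.46) → (90.13,130.22) → (95.17,127.66) → (96.93,122.30) → (94.37,117.26) → (89.01,115.50) → (83.97,118.06) → (82.21,123.42). Closed: final G1 returns to the first vertex.

**Shape 4** — `<path>` closed polygon, stroke `#000000` → score (S543, F2364). Machine vertices: (123.95,40.23) → (221.37,45.89) → (14.22,90.53) → (101.79,120.32) → (123.95,40.23). Closed: final G1 returns to the first vertex.

**Shape 5** — `<circle>` circle, stroke `#000000` → score (S543, F2364). Machine vertices: (57.79,73.73) → (47.40,91.73) → (26.62,91.73) → (16.23,73.73) → (26.62,55.73) → (47.40,55.73) → (57.79,73.73). Closed: final G1 returns to the first vertex.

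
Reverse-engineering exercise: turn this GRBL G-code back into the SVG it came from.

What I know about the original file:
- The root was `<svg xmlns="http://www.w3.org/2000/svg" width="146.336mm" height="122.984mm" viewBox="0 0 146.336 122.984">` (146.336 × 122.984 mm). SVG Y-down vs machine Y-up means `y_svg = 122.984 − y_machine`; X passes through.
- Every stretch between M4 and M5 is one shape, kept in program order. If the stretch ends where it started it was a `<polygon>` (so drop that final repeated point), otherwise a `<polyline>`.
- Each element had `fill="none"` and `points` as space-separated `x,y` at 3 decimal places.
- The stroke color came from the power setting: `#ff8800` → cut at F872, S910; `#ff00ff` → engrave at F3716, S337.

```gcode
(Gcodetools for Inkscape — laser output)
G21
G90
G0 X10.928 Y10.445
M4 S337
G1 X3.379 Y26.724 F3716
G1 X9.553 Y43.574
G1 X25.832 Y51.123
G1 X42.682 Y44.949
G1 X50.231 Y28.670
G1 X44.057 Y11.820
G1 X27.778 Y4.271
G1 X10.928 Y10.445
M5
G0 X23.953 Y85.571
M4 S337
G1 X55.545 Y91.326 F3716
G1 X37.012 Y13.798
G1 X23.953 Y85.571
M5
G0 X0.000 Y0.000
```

Machine Y-up, SVG Y-down with viewBox height 122.984, so y_svg = 122.984 − y_machine; X carries over. Every run uses S337, so all elements get stroke `#ff00ff` (engrave).

Run 1: The run returns to its start, so emit a `<polygon>` with points (Y-flipped): 10.928,112.539 3.379,96.260 9.553,79.410 25.832,71.861 42.682,78.035 50.231,94.314 44.057,111.164 27.778,118.713.

Run 2: The run returns to its start, so emit a `<polygon>` with points (Y-flipped): 23.953,37.413 55.545,31.658 37.012,109.186.

<svg xmlns="http://www.w3.org/2000/svg" width="146.336mm" height="122.984mm" viewBox="0 0 146.336 122.984">
  <polygon points="10.928,112.539 3.379,96.260 9.553,79.410 25.832,71.861 42.682,78.035 50.231,94.314 44.057,111.164 27.778,118.713" fill="none" stroke="#ff00ff"/>
  <polygon points="23.953,37.413 55.545,31.658 37.012,109.186" fill="none" stroke="#ff00ff"/>
</svg>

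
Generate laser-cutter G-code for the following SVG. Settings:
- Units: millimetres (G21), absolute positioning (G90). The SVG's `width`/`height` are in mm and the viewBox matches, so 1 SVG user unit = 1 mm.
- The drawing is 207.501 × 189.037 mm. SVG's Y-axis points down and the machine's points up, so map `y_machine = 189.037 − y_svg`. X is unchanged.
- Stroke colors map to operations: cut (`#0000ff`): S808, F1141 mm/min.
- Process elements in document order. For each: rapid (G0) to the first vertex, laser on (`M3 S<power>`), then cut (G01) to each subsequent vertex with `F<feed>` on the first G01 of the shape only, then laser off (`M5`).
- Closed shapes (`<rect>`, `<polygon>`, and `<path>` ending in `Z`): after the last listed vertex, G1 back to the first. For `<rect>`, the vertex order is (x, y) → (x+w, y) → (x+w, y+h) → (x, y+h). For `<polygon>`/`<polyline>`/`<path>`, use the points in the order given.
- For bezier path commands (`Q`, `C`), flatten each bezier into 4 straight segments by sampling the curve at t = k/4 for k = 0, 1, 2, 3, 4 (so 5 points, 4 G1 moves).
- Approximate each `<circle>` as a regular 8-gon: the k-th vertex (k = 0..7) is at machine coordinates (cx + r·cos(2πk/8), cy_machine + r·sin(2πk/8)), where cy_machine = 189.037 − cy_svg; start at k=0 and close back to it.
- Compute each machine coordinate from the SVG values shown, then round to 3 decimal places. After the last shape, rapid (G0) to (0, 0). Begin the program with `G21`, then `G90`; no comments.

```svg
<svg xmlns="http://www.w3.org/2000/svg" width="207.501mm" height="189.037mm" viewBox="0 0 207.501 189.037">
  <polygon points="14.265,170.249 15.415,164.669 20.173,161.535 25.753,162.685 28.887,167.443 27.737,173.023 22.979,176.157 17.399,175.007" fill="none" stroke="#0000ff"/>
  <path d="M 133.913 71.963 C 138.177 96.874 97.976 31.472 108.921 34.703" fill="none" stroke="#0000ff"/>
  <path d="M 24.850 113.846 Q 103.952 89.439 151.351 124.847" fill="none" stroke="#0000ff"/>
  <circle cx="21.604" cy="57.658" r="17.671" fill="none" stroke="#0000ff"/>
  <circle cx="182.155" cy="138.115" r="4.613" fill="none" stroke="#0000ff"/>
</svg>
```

G21
G90
G0 X14.265 Y18.788
M3 S808
G01 X15.415 Y24.368 F1141
G01 X20.173 Y27.502
G01 X25.753 Y26.352
G01 X28.887 Y21.594
G01 X27.737 Y16.014
G01 X22.979 Y12.880
G01 X17.399 Y14.030
G01 X14.265 Y18.788
M5
G0 X133.913 Y117.074
M3 S808
G01 X130.268 Y112.841 F1141
G01 X118.912 Y127.574
G01 X108.808 Y146.372
G01 X108.921 Y154.334
M5
G0 X24.850 Y75.191
M3 S808
G01 X62.420 Y83.656 F1141
G01 X96.026 Y84.644
G01 X125.670 Y78.156
G01 X151.351 Y64.190
M5
G0 X39.275 Y131.379
M3 S808
G01 X34.099 Y143.874 F1141
G01 X21.604 Y149.050
G01 X9.109 Y143.874
G01 X3.933 Y131.379
G01 X9.109 Y118.884
G01 X21.604 Y113.708
G01 X34.099 Y118.884
G01 X39.275 Y131.379
M5
G0 X186.768 Y50.922
M3 S808
G01 X185.417 Y54.184 F1141
G01 X182.155 Y55.535
G01 X178.893 Y54.184
G01 X177.542 Y50.922
G01 X178.893 Y47.660
G01 X182.155 Y46.309
G01 X185.417 Y47.660
G01 X186.768 Y50.922
M5
G0 X0.000 Y0.000

Since the viewBox matches the mm dimensions, user units are millimetres directly. The only transform is the Y-flip y_m = 189.037 − y_svg.

Shape 1 is a regular polygon drawn with `<polygon>`. Its stroke #0000ff means cut at S808, F1141. After flipping Y the toolpath is (14.265,18.788) → (15.415,24.368) → (20.173,27.502) → (25.753,26.352) → (28.887,21.594) → (27.737,16.014) → (22.979,12.880) → (17.399,14.030) → (14.265,18.788), returning to the start.

Shape 2 is a cubic bezier drawn with `<path>`. Its stroke #0000ff means cut at S808, F1141. After flipping Y the toolpath is (133.913,117.074) → (130.268,112.841) → (118.912,127.574) → (108.808,146.372) → (108.921,154.334).

Shape 3 is a quadratic bezier drawn with `<path>`. Its stroke #0000ff means cut at S808, F1141. After flipping Y the toolpath is (24.850,75.191) → (62.420,83.656) → (96.026,84.644) → (125.670,78.156) → (151.351,64.190).

Shape 4 is a circle drawn with `<circle>`. Its stroke #0000ff means cut at S808, F1141. After flipping Y the toolpath is (39.275,131.379) → (34.099,143.874) → (21.604,149.050) → (9.109,143.874) → (3.933,131.379) → (9.109,118.884) → (21.604,113.708) → (34.099,118.884) → (39.275,131.379), returning to the start.

Shape 5 is a circle drawn with `<circle>`. Its stroke #0000ff means cut at S808, F1141. After flipping Y the toolpath is (186.768,50.922) → (185.417,54.184) → (182.155,55.535) → (178.893,54.184) → (177.542,50.922) → (178.893,47.660) → (182.155,46.309) → (185.417,47.660) → (186.768,50.922), returning to the start.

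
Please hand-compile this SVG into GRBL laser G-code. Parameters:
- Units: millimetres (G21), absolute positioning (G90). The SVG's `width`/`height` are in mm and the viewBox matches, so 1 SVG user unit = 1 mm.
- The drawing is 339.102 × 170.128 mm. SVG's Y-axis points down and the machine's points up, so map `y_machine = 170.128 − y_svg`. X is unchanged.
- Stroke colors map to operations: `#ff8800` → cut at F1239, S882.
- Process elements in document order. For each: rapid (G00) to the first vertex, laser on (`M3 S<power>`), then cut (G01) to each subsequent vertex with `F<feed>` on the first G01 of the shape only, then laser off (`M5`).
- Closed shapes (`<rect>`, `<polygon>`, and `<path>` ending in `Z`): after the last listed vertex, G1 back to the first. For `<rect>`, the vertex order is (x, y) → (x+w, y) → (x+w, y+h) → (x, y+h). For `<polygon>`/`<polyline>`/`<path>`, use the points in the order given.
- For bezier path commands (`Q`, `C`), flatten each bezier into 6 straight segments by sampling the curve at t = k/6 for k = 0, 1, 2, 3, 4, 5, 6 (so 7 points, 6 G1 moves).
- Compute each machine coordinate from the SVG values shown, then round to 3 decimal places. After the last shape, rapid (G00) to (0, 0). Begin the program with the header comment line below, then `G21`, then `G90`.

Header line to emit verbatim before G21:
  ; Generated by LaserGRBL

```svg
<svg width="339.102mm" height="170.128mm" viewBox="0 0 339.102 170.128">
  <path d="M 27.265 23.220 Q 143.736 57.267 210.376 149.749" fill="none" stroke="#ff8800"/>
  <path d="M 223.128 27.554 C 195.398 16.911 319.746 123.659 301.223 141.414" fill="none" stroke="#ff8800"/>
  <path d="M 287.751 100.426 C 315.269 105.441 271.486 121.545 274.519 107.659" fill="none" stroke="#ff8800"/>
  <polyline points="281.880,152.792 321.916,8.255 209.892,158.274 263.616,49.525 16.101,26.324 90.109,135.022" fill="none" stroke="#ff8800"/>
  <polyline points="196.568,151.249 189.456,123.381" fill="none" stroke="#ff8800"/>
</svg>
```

; Generated by LaserGRBL
G21
G90
G00 X27.265 Y146.908
M3 S882
G01 X64.704 Y133.936 F1239
G01 X99.376 Y117.717
G01 X131.278 Y98.252
G01 X160.413 Y75.541
G01 X186.778 Y49.583
G01 X210.376 Y20.379
M5
G00 X223.128 Y142.574
M3 S882
G01 X220.571 Y139.068 F1239
G01 X235.167 Y121.731
G01 X258.723 Y96.293
G01 X283.046 Y68.489
G01 X299.944 Y44.052
G01 X301.223 Y28.714
M5
G00 X287.751 Y69.702
M3 S882
G01 X296.115 Y66.461 F1239
G01 X295.877 Y62.512
G01 X290.317 Y58.998
G01 X282.717 Y57.058
G01 X276.357 Y57.835
G01 X274.519 Y62.469
M5
G00 X281.880 Y17.336
M3 S882
G01 X321.916 Y161.873 F1239
G01 X209.892 Y11.854
G01 X263.616 Y120.603
G01 X16.101 Y143.804
G01 X90.109 Y35.106
M5
G00 X196.568 Y18.879
M3 S882
G01 X189.456 Y46.747 F1239
M5
G00 X0.000 Y0.000

Since the viewBox matches the mm dimensions, user units are millimetres directly. The only transform is the Y-flip y_m = 170.128 − y_svg.

Shape 1 is a quadratic bezier drawn with `<path>`. Its stroke #ff8800 means cut at S882, F1239. After flipping Y the toolpath is (27.265,146.908) → (64.704,133.936) → (99.376,117.717) → (131.278,98.252) → (160.413,75.541) → (186.778,49.583) → (210.376,20.379).

Shape 2 is a cubic bezier drawn with `<path>`. Its stroke #ff8800 means cut at S882, F1239. After flipping Y the toolpath is (223.128,142.574) → (220.571,139.068) → (235.167,121.731) → (258.723,96.293) → (283.046,68.489) → (299.944,44.052) → (301.223,28.714).

Shape 3 is a cubic bezier drawn with `<path>`. Its stroke #ff8800 means cut at S882, F1239. After flipping Y the toolpath is (287.751,69.702) → (296.115,66.461) → (295.877,62.512) → (290.317,58.998) → (282.717,57.058) → (276.357,57.835) → (274.519,62.469).

Shape 4 is a open polyline drawn with `<polyline>`. Its stroke #ff8800 means cut at S882, F1239. After flipping Y the toolpath is (281.880,17.336) → (321.916,161.873) → (209.892,11.854) → (263.616,120.603) → (16.101,143.804) → (90.109,35.106).

Shape 5 is a line segment drawn with `<polyline>`. Its stroke #ff8800 means cut at S882, F1239. After flipping Y the toolpath is (196.568,18.879) → (189.456,46.747).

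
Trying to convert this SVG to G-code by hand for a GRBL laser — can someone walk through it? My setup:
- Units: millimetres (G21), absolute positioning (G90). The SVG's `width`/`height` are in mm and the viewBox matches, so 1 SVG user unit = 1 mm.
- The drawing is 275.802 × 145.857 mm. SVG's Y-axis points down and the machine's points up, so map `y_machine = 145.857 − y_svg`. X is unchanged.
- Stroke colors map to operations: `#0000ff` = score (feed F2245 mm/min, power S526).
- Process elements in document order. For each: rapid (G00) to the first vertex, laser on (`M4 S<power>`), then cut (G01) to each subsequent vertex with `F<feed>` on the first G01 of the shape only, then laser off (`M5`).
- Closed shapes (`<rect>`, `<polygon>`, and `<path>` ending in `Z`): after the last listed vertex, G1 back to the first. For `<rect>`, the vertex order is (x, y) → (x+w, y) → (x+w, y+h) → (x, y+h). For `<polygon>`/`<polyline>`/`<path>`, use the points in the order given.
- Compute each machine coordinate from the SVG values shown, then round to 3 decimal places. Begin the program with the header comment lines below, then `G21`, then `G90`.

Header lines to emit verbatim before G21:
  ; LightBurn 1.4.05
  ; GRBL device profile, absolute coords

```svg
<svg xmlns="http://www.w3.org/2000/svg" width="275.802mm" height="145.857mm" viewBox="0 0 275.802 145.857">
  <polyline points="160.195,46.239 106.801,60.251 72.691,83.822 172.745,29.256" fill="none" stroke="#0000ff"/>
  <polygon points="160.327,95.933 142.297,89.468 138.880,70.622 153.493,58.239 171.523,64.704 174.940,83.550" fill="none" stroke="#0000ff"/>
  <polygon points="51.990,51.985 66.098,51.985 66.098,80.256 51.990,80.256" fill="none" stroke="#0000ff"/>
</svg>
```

; LightBurn 1.4.05
; GRBL device profile, absolute coords
G21
G90
G00 X160.195 Y99.618
M4 S526
G01 X106.801 Y85.606 F2245
G01 X72.691 Y62.035
G01 X172.745 Y116.601
M5
G00 X160.327 Y49.924
M4 S526
G01 X142.297 Y56.389 F2245
G01 X138.880 Y75.235
G01 X153.493 Y87.618
G01 X171.523 Y81.153
G01 X174.940 Y62.307
G01 X160.327 Y49.924
M5
G00 X51.990 Y93.872
M4 S526
G01 X66.098 Y93.872 F2245
G01 X66.098 Y65.601
G01 X51.990 Y65.601
G01 X51.990 Y93.872
M5

viewBox `0 0 275.802 145.857` with mm width/height → 1 unit = 1 mm. Flip: y_m = 145.857 − y_svg.

**Shape 1** — `<polyline>` open polyline, stroke `#0000ff` → score (S526, F2245). Machine vertices: (160.195,99.618) → (106.801,85.606) → (72.691,62.035) → (172.745,116.601). Open path.

**Shape 2** — `<polygon>` regular polygon, stroke `#0000ff` → score (S526, F2245). Machine vertices: (160.327,49.924) → (142.297,56.389) → (138.880,75.235) → (153.493,87.618) → (171.523,81.153) → (174.940,62.307) → (160.327,49.924). Closed: final G1 returns to the first vertex.

**Shape 3** — `<polygon>` rectangle, stroke `#0000ff` → score (S526, F2245). Machine vertices: (51.990,93.872) → (66.098,93.872) → (66.098,65.601) → (51.990,65.601) → (51.990,93.872). Closed: final G1 returns to the first vertex.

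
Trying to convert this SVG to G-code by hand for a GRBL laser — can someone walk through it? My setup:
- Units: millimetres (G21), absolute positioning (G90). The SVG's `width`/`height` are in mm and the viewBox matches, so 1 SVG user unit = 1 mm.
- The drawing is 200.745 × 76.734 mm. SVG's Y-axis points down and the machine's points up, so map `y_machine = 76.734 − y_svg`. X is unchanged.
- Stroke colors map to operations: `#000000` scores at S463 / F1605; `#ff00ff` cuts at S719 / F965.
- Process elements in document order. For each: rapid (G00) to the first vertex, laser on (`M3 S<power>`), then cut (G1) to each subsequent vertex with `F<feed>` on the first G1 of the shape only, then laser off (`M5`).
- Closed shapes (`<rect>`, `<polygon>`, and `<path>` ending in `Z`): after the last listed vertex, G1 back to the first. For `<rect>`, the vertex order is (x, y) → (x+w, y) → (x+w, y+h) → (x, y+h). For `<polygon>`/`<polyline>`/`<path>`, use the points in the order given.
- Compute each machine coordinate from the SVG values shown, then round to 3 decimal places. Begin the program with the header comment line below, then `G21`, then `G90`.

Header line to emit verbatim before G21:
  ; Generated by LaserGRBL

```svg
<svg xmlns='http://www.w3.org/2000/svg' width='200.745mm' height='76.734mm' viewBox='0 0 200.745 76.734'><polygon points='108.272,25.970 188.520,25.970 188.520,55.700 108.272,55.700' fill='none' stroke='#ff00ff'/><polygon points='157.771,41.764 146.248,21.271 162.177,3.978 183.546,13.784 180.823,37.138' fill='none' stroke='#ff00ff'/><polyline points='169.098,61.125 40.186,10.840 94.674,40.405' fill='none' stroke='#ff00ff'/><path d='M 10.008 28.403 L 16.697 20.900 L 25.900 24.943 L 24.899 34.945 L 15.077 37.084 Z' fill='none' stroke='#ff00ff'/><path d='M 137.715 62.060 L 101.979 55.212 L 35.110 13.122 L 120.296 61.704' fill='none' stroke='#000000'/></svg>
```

1 u = 1 mm; y_m = 76.734 − y.

[1] `<polygon>` rectangle, #ff00ff→cut S719 F965: (108.272,50.764) → (188.520,50.764) → (188.520,21.034) → (108.272,21.034) → (108.272,50.764) (closed)

[2] `<polygon>` regular polygon, #ff00ff→cut S719 F965: (157.771,34.970) → (146.248,55.463) → (162.177,72.756) → (183.546,62.950) → (180.823,39.596) → (157.771,34.970) (closed)

[3] `<polyline>` open polyline, #ff00ff→cut S719 F965: (169.098,15.609) → (40.186,65.894) → (94.674,36.329)

[4] `<path>` regular polygon, #ff00ff→cut S719 F965: (10.008,48.331) → (16.697,55.834) → (25.900,51.791) → (24.899,41.789) → (15.077,39.650) → (10.008,48.331) (closed)

[5] `<path>` open polyline, #000000→score S463 F1605: (137.715,14.674) → (101.979,21.522) → (35.110,63.612) → (120.296,15.030)

; Generated by LaserGRBL
G21
G90
G00 X108.272 Y50.764
M3 S719
G1 X188.520 Y50.764 F965
G1 X188.520 Y21.034
G1 X108.272 Y21.034
G1 X108.272 Y50.764
M5
G00 X157.771 Y34.970
M3 S719
G1 X146.248 Y55.463 F965
G1 X162.177 Y72.756
G1 X183.546 Y62.950
G1 X180.823 Y39.596
G1 X157.771 Y34.970
M5
G00 X169.098 Y15.609
M3 S719
G1 X40.186 Y65.894 F965
G1 X94.674 Y36.329
M5
G00 X10.008 Y48.331
M3 S719
G1 X16.697 Y55.834 F965
G1 X25.900 Y51.791
G1 X24.899 Y41.789
G1 X15.077 Y39.650
G1 X10.008 Y48.331
M5
G00 X137.715 Y14.674
M3 S463
G1 X101.979 Y21.522 F1605
G1 X35.110 Y63.612
G1 X120.296 Y15.030
M5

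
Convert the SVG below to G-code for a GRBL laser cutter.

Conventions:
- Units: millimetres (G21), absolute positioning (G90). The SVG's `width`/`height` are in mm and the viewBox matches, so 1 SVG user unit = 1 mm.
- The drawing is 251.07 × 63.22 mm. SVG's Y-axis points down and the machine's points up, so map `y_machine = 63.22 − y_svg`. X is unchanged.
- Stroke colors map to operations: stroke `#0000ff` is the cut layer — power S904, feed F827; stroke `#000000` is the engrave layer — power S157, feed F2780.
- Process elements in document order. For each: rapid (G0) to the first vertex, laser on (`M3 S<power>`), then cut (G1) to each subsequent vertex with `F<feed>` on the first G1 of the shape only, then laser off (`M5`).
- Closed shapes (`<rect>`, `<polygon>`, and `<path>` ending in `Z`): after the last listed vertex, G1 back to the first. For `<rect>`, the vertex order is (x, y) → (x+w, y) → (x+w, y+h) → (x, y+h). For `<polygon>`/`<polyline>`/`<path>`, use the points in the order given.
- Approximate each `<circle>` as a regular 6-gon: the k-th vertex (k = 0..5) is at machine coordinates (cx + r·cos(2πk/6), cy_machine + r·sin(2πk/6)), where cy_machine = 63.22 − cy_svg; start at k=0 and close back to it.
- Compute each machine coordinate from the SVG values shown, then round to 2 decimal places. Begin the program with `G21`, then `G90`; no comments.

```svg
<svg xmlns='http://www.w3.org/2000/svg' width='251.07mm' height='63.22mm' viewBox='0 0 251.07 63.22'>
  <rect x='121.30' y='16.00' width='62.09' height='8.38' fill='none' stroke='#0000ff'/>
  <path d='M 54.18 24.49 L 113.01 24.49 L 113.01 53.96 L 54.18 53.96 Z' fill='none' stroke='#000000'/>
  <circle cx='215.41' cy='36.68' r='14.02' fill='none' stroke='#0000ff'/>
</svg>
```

G21
G90
G0 X121.30 Y47.22
M3 S904
G1 X183.39 Y47.22 F827
G1 X183.39 Y38.84
G1 X121.30 Y38.84
G1 X121.30 Y47.22
M5
G0 X54.18 Y38.73
M3 S157
G1 X113.01 Y38.73 F2780
G1 X113.01 Y9.26
G1 X54.18 Y9.26
G1 X54.18 Y38.73
M5
G0 X229.43 Y26.54
M3 S904
G1 X222.42 Y38.68 F827
G1 X208.40 Y38.68
G1 X201.39 Y26.54
G1 X208.40 Y14.40
G1 X222.42 Y14.40
G1 X229.43 Y26.54
M5

viewBox `0 0 251.07 63.22` with mm width/height → 1 unit = 1 mm. Flip: y_m = 63.22 − y_svg.

**Shape 1** — `<rect>` rectangle, stroke `#0000ff` → cut (S904, F827). Machine vertices: (121.30,47.22) → (183.39,47.22) → (183.39,38.84) → (121.30,38.84) → (121.30,47.22). Closed: final G1 returns to the first vertex.

**Shape 2** — `<path>` rectangle, stroke `#000000` → engrave (S157, F2780). Machine vertices: (54.18,38.73) → (113.01,38.73) → (113.01,9.26) → (54.18,9.26) → (54.18,38.73). Closed: final G1 returns to the first vertex.

**Shape 3** — `<circle>` circle, stroke `#0000ff` → cut (S904, F827). Machine vertices: (229.43,26.54) → (222.42,38.68) → (208.40,38.68) → (201.39,26.54) → (208.40,14.40) → (222.42,14.40) → (229.43,26.54). Closed: final G1 returns to the first vertex.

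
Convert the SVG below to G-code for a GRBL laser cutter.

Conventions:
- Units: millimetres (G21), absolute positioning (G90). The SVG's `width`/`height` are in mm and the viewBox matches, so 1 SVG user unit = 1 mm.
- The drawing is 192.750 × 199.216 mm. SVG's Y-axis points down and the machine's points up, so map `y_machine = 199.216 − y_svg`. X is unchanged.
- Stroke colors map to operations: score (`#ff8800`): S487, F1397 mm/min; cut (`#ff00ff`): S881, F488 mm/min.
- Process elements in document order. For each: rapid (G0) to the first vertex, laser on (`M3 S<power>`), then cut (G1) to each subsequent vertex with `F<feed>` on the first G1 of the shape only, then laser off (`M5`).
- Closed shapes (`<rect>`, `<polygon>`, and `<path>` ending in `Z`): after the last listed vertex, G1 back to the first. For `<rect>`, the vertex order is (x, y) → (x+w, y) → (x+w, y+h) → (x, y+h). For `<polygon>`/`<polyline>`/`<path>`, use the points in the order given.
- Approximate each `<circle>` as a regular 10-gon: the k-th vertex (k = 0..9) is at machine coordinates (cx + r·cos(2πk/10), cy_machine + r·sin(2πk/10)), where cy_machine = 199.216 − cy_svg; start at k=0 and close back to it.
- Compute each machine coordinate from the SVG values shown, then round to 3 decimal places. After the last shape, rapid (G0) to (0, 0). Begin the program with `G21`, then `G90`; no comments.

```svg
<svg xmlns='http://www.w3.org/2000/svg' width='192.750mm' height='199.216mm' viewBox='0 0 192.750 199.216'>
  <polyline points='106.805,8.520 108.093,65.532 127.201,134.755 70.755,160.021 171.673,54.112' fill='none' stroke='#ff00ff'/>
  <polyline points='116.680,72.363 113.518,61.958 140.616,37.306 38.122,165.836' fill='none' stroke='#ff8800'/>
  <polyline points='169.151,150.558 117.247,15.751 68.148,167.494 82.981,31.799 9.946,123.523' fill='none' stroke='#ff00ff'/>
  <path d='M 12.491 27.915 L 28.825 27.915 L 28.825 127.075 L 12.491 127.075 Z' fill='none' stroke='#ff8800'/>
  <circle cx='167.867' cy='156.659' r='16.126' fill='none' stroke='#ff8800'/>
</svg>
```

1 u = 1 mm; y_m = 199.216 − y.

[1] `<polyline>` open polyline, #ff00ff→cut S881 F488: (106.805,190.696) → (108.093,133.684) → (127.201,64.461) → (70.755,39.195) → (171.673,145.104)

[2] `<polyline>` open polyline, #ff8800→score S487 F1397: (116.680,126.853) → (113.518,137.258) → (140.616,161.910) → (38.122,33.380)

[3] `<polyline>` open polyline, #ff00ff→cut S881 F488: (169.151,48.658) → (117.247,183.465) → (68.148,31.722) → (82.981,167.417) → (9.946,75.693)

[4] `<path>` rectangle, #ff8800→score S487 F1397: (12.491,171.301) → (28.825,171.301) → (28.825,72.141) → (12.491,72.141) → (12.491,171.301) (closed)

[5] `<circle>` circle, #ff8800→score S487 F1397: (183.993,42.557) → (180.913,52.036) → (172.850,57.894) → (162.884,57.894) → (154.821,52.036) → (151.741,42.557) → (154.821,33.078) → (162.884,27.220) → (172.850,27.220) → (180.913,33.078) → (183.993,42.557) (closed)

G21
G90
G0 X106.805 Y190.696
M3 S881
G1 X108.093 Y133.684 F488
G1 X127.201 Y64.461
G1 X70.755 Y39.195
G1 X171.673 Y145.104
M5
G0 X116.680 Y126.853
M3 S487
G1 X113.518 Y137.258 F1397
G1 X140.616 Y161.910
G1 X38.122 Y33.380
M5
G0 X169.151 Y48.658
M3 S881
G1 X117.247 Y183.465 F488
G1 X68.148 Y31.722
G1 X82.981 Y167.417
G1 X9.946 Y75.693
M5
G0 X12.491 Y171.301
M3 S487
G1 X28.825 Y171.301 F1397
G1 X28.825 Y72.141
G1 X12.491 Y72.141
G1 X12.491 Y171.301
M5
G0 X183.993 Y42.557
M3 S487
G1 X180.913 Y52.036 F1397
G1 X172.850 Y57.894
G1 X162.884 Y57.894
G1 X154.821 Y52.036
G1 X151.741 Y42.557
G1 X154.821 Y33.078
G1 X162.884 Y27.220
G1 X172.850 Y27.220
G1 X180.913 Y33.078
G1 X183.993 Y42.557
M5
G0 X0.000 Y0.000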